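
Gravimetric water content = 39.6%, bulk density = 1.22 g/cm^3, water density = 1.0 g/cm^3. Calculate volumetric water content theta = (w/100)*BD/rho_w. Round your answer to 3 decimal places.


Step 1: theta = (w / 100) * BD / rho_w
Step 2: theta = (39.6 / 100) * 1.22 / 1.0
Step 3: theta = 0.396 * 1.22
Step 4: theta = 0.483

0.483


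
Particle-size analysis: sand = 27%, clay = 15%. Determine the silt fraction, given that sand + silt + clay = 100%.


Step 1: sand + silt + clay = 100%
Step 2: silt = 100 - sand - clay
Step 3: silt = 100 - 27 - 15
Step 4: silt = 58%

58


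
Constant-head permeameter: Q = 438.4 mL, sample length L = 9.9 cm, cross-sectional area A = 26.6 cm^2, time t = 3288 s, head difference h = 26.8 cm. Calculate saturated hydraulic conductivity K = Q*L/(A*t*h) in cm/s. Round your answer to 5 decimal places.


Step 1: K = Q * L / (A * t * h)
Step 2: Numerator = 438.4 * 9.9 = 4340.16
Step 3: Denominator = 26.6 * 3288 * 26.8 = 2343949.44
Step 4: K = 4340.16 / 2343949.44 = 0.00185 cm/s

0.00185


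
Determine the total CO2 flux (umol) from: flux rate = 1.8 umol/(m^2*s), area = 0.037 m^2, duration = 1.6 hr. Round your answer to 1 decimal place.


Step 1: Convert time to seconds: 1.6 hr * 3600 = 5760.0 s
Step 2: Total = flux * area * time_s
Step 3: Total = 1.8 * 0.037 * 5760.0
Step 4: Total = 383.6 umol

383.6


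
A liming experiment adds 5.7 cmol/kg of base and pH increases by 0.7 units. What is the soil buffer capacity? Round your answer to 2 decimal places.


Step 1: BC = change in base / change in pH
Step 2: BC = 5.7 / 0.7
Step 3: BC = 8.14 cmol/(kg*pH unit)

8.14


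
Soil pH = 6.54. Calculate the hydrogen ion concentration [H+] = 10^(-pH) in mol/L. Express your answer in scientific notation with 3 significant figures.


Step 1: [H+] = 10^(-pH)
Step 2: [H+] = 10^(-6.54)
Step 3: [H+] = 2.88e-07 mol/L

2.88e-07


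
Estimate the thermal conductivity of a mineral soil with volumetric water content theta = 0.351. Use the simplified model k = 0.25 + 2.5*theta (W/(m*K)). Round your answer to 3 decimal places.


Step 1: k = 0.25 + 2.5 * theta
Step 2: k = 0.25 + 2.5 * 0.351
Step 3: k = 0.25 + 0.878
Step 4: k = 1.128 W/(m*K)

1.128


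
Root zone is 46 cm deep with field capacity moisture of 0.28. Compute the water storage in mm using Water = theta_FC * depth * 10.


Step 1: Water (mm) = theta_FC * depth (cm) * 10
Step 2: Water = 0.28 * 46 * 10
Step 3: Water = 128.8 mm

128.8


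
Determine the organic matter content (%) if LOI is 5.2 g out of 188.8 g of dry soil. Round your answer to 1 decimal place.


Step 1: OM% = 100 * LOI / sample mass
Step 2: OM = 100 * 5.2 / 188.8
Step 3: OM = 2.8%

2.8


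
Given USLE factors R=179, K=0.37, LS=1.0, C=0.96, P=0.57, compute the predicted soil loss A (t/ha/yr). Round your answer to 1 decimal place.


Step 1: A = R * K * LS * C * P
Step 2: R * K = 179 * 0.37 = 66.23
Step 3: (R*K) * LS = 66.23 * 1.0 = 66.23
Step 4: * C * P = 66.23 * 0.96 * 0.57 = 36.2
Step 5: A = 36.2 t/(ha*yr)

36.2


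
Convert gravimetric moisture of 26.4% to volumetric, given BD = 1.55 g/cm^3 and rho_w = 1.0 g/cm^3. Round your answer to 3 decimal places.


Step 1: theta = (w / 100) * BD / rho_w
Step 2: theta = (26.4 / 100) * 1.55 / 1.0
Step 3: theta = 0.264 * 1.55
Step 4: theta = 0.409

0.409


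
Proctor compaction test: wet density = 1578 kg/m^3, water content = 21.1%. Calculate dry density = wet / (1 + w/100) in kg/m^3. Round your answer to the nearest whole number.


Step 1: Dry density = wet density / (1 + w/100)
Step 2: Dry density = 1578 / (1 + 21.1/100)
Step 3: Dry density = 1578 / 1.211
Step 4: Dry density = 1303 kg/m^3

1303


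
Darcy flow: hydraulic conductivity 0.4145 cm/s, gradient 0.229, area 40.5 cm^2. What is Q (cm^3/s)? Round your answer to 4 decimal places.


Step 1: Apply Darcy's law: Q = K * i * A
Step 2: Q = 0.4145 * 0.229 * 40.5
Step 3: Q = 3.8443 cm^3/s

3.8443


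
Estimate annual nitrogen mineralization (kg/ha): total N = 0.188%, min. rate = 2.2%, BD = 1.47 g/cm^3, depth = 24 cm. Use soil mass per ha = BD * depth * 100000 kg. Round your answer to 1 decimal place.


Step 1: Soil mass per ha = BD * depth * 100000 = 1.47 * 24 * 100000 = 3528000 kg
Step 2: Total N pool = soil mass * N%/100 = 3528000 * 0.188/100 = 6632.64 kg/ha
Step 3: N mineralized = N pool * rate%/100 = 6632.64 * 2.2/100 = 145.9 kg/ha/yr

145.9


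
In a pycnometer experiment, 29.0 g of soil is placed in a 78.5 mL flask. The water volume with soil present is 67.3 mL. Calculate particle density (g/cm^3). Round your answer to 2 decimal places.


Step 1: Volume of solids = flask volume - water volume with soil
Step 2: V_solids = 78.5 - 67.3 = 11.2 mL
Step 3: Particle density = mass / V_solids = 29.0 / 11.2 = 2.59 g/cm^3

2.59


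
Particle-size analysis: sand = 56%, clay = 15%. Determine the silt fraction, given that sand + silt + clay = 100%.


Step 1: sand + silt + clay = 100%
Step 2: silt = 100 - sand - clay
Step 3: silt = 100 - 56 - 15
Step 4: silt = 29%

29


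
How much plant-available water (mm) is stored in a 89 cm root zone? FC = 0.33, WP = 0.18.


Step 1: Available water = (FC - WP) * depth * 10
Step 2: AW = (0.33 - 0.18) * 89 * 10
Step 3: AW = 0.15 * 89 * 10
Step 4: AW = 133.5 mm

133.5


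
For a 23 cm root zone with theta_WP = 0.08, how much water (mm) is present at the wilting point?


Step 1: Water (mm) = theta_WP * depth * 10
Step 2: Water = 0.08 * 23 * 10
Step 3: Water = 18.4 mm

18.4


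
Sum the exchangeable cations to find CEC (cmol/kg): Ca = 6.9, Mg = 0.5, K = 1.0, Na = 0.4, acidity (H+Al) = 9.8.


Step 1: CEC = Ca + Mg + K + Na + (H+Al)
Step 2: CEC = 6.9 + 0.5 + 1.0 + 0.4 + 9.8
Step 3: CEC = 18.6 cmol/kg

18.6


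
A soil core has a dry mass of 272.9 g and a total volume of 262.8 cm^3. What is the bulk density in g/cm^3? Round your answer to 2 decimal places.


Step 1: Identify the formula: BD = dry mass / volume
Step 2: Substitute values: BD = 272.9 / 262.8
Step 3: BD = 1.04 g/cm^3

1.04


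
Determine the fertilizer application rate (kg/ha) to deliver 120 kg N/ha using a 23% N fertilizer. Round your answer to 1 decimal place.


Step 1: Fertilizer rate = target N / (N content / 100)
Step 2: Rate = 120 / (23 / 100)
Step 3: Rate = 120 / 0.23
Step 4: Rate = 521.7 kg/ha

521.7


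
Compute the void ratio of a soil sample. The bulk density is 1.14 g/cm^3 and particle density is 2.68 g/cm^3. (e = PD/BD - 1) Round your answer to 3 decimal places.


Step 1: e = PD / BD - 1
Step 2: e = 2.68 / 1.14 - 1
Step 3: e = 2.35088 - 1
Step 4: e = 1.351

1.351


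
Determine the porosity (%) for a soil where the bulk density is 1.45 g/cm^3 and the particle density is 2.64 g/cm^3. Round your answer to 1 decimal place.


Step 1: Formula: n = 100 * (1 - BD / PD)
Step 2: n = 100 * (1 - 1.45 / 2.64)
Step 3: n = 100 * (1 - 0.54924)
Step 4: n = 45.1%

45.1


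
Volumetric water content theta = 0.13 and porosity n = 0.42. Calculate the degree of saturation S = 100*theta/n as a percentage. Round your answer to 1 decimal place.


Step 1: S = 100 * theta_v / n
Step 2: S = 100 * 0.13 / 0.42
Step 3: S = 31.0%

31.0


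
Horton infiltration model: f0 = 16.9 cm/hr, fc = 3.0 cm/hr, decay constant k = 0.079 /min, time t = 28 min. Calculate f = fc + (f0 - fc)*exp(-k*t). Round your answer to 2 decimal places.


Step 1: f = fc + (f0 - fc) * exp(-k * t)
Step 2: exp(-0.079 * 28) = 0.109481
Step 3: f = 3.0 + (16.9 - 3.0) * 0.109481
Step 4: f = 3.0 + 13.9 * 0.109481
Step 5: f = 4.52 cm/hr

4.52


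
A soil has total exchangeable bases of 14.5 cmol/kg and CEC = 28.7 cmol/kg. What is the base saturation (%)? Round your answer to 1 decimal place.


Step 1: BS = 100 * (sum of bases) / CEC
Step 2: BS = 100 * 14.5 / 28.7
Step 3: BS = 50.5%

50.5


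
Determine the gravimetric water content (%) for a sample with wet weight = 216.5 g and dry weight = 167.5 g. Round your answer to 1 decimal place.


Step 1: Water mass = wet - dry = 216.5 - 167.5 = 49.0 g
Step 2: w = 100 * water mass / dry mass
Step 3: w = 100 * 49.0 / 167.5 = 29.3%

29.3


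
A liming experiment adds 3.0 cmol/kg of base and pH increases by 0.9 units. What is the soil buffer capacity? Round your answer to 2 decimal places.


Step 1: BC = change in base / change in pH
Step 2: BC = 3.0 / 0.9
Step 3: BC = 3.33 cmol/(kg*pH unit)

3.33


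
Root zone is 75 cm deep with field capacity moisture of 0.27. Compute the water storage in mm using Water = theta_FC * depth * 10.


Step 1: Water (mm) = theta_FC * depth (cm) * 10
Step 2: Water = 0.27 * 75 * 10
Step 3: Water = 202.5 mm

202.5


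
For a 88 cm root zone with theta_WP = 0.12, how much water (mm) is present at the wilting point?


Step 1: Water (mm) = theta_WP * depth * 10
Step 2: Water = 0.12 * 88 * 10
Step 3: Water = 105.6 mm

105.6


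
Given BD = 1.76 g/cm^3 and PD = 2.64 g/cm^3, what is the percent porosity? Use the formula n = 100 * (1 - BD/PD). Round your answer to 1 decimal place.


Step 1: Formula: n = 100 * (1 - BD / PD)
Step 2: n = 100 * (1 - 1.76 / 2.64)
Step 3: n = 100 * (1 - 0.66667)
Step 4: n = 33.3%

33.3


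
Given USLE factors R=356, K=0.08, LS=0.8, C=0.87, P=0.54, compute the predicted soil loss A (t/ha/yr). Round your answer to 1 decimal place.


Step 1: A = R * K * LS * C * P
Step 2: R * K = 356 * 0.08 = 28.48
Step 3: (R*K) * LS = 28.48 * 0.8 = 22.784
Step 4: * C * P = 22.784 * 0.87 * 0.54 = 10.7
Step 5: A = 10.7 t/(ha*yr)

10.7


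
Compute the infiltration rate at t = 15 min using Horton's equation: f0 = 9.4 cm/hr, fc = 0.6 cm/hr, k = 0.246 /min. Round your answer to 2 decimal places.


Step 1: f = fc + (f0 - fc) * exp(-k * t)
Step 2: exp(-0.246 * 15) = 0.024972
Step 3: f = 0.6 + (9.4 - 0.6) * 0.024972
Step 4: f = 0.6 + 8.8 * 0.024972
Step 5: f = 0.82 cm/hr

0.82


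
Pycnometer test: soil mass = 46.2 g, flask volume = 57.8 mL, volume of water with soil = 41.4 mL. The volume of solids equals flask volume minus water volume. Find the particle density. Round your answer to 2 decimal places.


Step 1: Volume of solids = flask volume - water volume with soil
Step 2: V_solids = 57.8 - 41.4 = 16.4 mL
Step 3: Particle density = mass / V_solids = 46.2 / 16.4 = 2.82 g/cm^3

2.82


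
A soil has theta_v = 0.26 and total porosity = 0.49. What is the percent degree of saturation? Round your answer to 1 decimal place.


Step 1: S = 100 * theta_v / n
Step 2: S = 100 * 0.26 / 0.49
Step 3: S = 53.1%

53.1


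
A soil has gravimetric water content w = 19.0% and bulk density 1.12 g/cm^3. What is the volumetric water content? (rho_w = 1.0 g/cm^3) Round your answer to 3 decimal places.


Step 1: theta = (w / 100) * BD / rho_w
Step 2: theta = (19.0 / 100) * 1.12 / 1.0
Step 3: theta = 0.19 * 1.12
Step 4: theta = 0.213

0.213


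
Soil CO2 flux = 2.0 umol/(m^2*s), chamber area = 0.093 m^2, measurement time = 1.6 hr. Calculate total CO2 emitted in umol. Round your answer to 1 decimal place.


Step 1: Convert time to seconds: 1.6 hr * 3600 = 5760.0 s
Step 2: Total = flux * area * time_s
Step 3: Total = 2.0 * 0.093 * 5760.0
Step 4: Total = 1071.4 umol

1071.4


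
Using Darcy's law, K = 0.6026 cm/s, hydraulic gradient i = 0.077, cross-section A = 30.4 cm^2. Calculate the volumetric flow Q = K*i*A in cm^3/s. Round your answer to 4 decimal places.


Step 1: Apply Darcy's law: Q = K * i * A
Step 2: Q = 0.6026 * 0.077 * 30.4
Step 3: Q = 1.4106 cm^3/s

1.4106


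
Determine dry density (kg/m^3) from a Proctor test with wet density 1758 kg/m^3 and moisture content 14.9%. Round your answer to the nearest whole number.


Step 1: Dry density = wet density / (1 + w/100)
Step 2: Dry density = 1758 / (1 + 14.9/100)
Step 3: Dry density = 1758 / 1.149
Step 4: Dry density = 1530 kg/m^3

1530


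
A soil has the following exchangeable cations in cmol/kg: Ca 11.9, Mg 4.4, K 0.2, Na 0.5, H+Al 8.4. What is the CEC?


Step 1: CEC = Ca + Mg + K + Na + (H+Al)
Step 2: CEC = 11.9 + 4.4 + 0.2 + 0.5 + 8.4
Step 3: CEC = 25.4 cmol/kg

25.4


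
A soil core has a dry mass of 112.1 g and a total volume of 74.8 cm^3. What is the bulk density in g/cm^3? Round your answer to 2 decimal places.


Step 1: Identify the formula: BD = dry mass / volume
Step 2: Substitute values: BD = 112.1 / 74.8
Step 3: BD = 1.5 g/cm^3

1.5


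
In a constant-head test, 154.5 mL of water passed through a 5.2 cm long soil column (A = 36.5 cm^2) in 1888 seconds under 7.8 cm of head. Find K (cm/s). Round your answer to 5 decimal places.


Step 1: K = Q * L / (A * t * h)
Step 2: Numerator = 154.5 * 5.2 = 803.4
Step 3: Denominator = 36.5 * 1888 * 7.8 = 537513.6
Step 4: K = 803.4 / 537513.6 = 0.00149 cm/s

0.00149


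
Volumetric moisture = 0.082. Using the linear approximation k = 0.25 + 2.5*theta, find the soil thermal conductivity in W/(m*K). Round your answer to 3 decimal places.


Step 1: k = 0.25 + 2.5 * theta
Step 2: k = 0.25 + 2.5 * 0.082
Step 3: k = 0.25 + 0.205
Step 4: k = 0.455 W/(m*K)

0.455


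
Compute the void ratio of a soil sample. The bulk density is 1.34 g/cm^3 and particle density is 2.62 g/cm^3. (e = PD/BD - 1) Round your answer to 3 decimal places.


Step 1: e = PD / BD - 1
Step 2: e = 2.62 / 1.34 - 1
Step 3: e = 1.95522 - 1
Step 4: e = 0.955

0.955


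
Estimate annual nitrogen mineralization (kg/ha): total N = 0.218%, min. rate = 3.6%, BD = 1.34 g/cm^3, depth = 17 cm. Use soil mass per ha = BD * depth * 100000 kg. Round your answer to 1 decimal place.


Step 1: Soil mass per ha = BD * depth * 100000 = 1.34 * 17 * 100000 = 2278000 kg
Step 2: Total N pool = soil mass * N%/100 = 2278000 * 0.218/100 = 4966.04 kg/ha
Step 3: N mineralized = N pool * rate%/100 = 4966.04 * 3.6/100 = 178.8 kg/ha/yr

178.8


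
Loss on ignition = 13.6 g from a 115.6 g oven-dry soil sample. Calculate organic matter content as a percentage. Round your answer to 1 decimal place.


Step 1: OM% = 100 * LOI / sample mass
Step 2: OM = 100 * 13.6 / 115.6
Step 3: OM = 11.8%

11.8


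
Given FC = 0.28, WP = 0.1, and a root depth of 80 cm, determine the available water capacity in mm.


Step 1: Available water = (FC - WP) * depth * 10
Step 2: AW = (0.28 - 0.1) * 80 * 10
Step 3: AW = 0.18 * 80 * 10
Step 4: AW = 144.0 mm

144.0


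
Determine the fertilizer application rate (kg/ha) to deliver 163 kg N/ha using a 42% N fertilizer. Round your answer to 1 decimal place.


Step 1: Fertilizer rate = target N / (N content / 100)
Step 2: Rate = 163 / (42 / 100)
Step 3: Rate = 163 / 0.42
Step 4: Rate = 388.1 kg/ha

388.1


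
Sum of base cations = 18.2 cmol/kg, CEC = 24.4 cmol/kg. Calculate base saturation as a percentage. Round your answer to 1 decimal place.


Step 1: BS = 100 * (sum of bases) / CEC
Step 2: BS = 100 * 18.2 / 24.4
Step 3: BS = 74.6%

74.6


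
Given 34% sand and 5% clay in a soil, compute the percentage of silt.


Step 1: sand + silt + clay = 100%
Step 2: silt = 100 - sand - clay
Step 3: silt = 100 - 34 - 5
Step 4: silt = 61%

61


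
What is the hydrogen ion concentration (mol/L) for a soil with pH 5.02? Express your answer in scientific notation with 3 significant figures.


Step 1: [H+] = 10^(-pH)
Step 2: [H+] = 10^(-5.02)
Step 3: [H+] = 9.55e-06 mol/L

9.55e-06


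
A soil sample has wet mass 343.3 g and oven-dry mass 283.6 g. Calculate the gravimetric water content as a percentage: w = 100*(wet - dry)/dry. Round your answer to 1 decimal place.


Step 1: Water mass = wet - dry = 343.3 - 283.6 = 59.7 g
Step 2: w = 100 * water mass / dry mass
Step 3: w = 100 * 59.7 / 283.6 = 21.1%

21.1


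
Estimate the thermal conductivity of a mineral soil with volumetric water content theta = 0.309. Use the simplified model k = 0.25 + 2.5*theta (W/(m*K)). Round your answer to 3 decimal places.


Step 1: k = 0.25 + 2.5 * theta
Step 2: k = 0.25 + 2.5 * 0.309
Step 3: k = 0.25 + 0.773
Step 4: k = 1.023 W/(m*K)

1.023


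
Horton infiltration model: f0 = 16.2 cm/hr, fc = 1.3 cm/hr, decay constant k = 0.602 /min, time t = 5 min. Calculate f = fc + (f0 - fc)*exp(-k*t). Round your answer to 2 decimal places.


Step 1: f = fc + (f0 - fc) * exp(-k * t)
Step 2: exp(-0.602 * 5) = 0.049292
Step 3: f = 1.3 + (16.2 - 1.3) * 0.049292
Step 4: f = 1.3 + 14.9 * 0.049292
Step 5: f = 2.03 cm/hr

2.03


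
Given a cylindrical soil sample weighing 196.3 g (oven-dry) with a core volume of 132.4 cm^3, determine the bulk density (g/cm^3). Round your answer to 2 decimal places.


Step 1: Identify the formula: BD = dry mass / volume
Step 2: Substitute values: BD = 196.3 / 132.4
Step 3: BD = 1.48 g/cm^3

1.48


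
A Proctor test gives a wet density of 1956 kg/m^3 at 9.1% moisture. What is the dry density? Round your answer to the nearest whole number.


Step 1: Dry density = wet density / (1 + w/100)
Step 2: Dry density = 1956 / (1 + 9.1/100)
Step 3: Dry density = 1956 / 1.091
Step 4: Dry density = 1793 kg/m^3

1793


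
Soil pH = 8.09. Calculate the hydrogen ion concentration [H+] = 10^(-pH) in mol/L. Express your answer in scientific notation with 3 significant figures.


Step 1: [H+] = 10^(-pH)
Step 2: [H+] = 10^(-8.09)
Step 3: [H+] = 8.13e-09 mol/L

8.13e-09


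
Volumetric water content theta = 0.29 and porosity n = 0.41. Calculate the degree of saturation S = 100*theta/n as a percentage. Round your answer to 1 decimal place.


Step 1: S = 100 * theta_v / n
Step 2: S = 100 * 0.29 / 0.41
Step 3: S = 70.7%

70.7


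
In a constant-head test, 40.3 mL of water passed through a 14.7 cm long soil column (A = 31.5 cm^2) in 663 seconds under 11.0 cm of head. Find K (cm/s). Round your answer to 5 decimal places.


Step 1: K = Q * L / (A * t * h)
Step 2: Numerator = 40.3 * 14.7 = 592.41
Step 3: Denominator = 31.5 * 663 * 11.0 = 229729.5
Step 4: K = 592.41 / 229729.5 = 0.00258 cm/s

0.00258


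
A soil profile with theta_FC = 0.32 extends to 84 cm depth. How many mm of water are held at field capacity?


Step 1: Water (mm) = theta_FC * depth (cm) * 10
Step 2: Water = 0.32 * 84 * 10
Step 3: Water = 268.8 mm

268.8


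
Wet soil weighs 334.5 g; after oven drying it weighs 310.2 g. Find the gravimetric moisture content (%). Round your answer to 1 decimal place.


Step 1: Water mass = wet - dry = 334.5 - 310.2 = 24.3 g
Step 2: w = 100 * water mass / dry mass
Step 3: w = 100 * 24.3 / 310.2 = 7.8%

7.8


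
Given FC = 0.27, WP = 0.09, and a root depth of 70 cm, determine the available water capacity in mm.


Step 1: Available water = (FC - WP) * depth * 10
Step 2: AW = (0.27 - 0.09) * 70 * 10
Step 3: AW = 0.18 * 70 * 10
Step 4: AW = 126.0 mm

126.0


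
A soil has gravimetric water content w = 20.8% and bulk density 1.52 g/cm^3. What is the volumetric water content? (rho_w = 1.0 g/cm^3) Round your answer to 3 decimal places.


Step 1: theta = (w / 100) * BD / rho_w
Step 2: theta = (20.8 / 100) * 1.52 / 1.0
Step 3: theta = 0.208 * 1.52
Step 4: theta = 0.316

0.316


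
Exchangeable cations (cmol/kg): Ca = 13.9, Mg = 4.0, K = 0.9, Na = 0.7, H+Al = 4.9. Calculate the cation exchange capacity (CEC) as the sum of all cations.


Step 1: CEC = Ca + Mg + K + Na + (H+Al)
Step 2: CEC = 13.9 + 4.0 + 0.9 + 0.7 + 4.9
Step 3: CEC = 24.4 cmol/kg

24.4


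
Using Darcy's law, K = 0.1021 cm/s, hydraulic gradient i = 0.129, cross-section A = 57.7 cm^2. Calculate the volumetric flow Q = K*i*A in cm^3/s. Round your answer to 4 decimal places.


Step 1: Apply Darcy's law: Q = K * i * A
Step 2: Q = 0.1021 * 0.129 * 57.7
Step 3: Q = 0.76 cm^3/s

0.76


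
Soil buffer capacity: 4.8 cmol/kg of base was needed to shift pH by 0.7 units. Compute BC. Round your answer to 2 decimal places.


Step 1: BC = change in base / change in pH
Step 2: BC = 4.8 / 0.7
Step 3: BC = 6.86 cmol/(kg*pH unit)

6.86


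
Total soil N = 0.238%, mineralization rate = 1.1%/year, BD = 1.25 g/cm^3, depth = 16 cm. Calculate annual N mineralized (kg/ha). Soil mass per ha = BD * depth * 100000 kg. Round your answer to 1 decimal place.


Step 1: Soil mass per ha = BD * depth * 100000 = 1.25 * 16 * 100000 = 2000000 kg
Step 2: Total N pool = soil mass * N%/100 = 2000000 * 0.238/100 = 4760.0 kg/ha
Step 3: N mineralized = N pool * rate%/100 = 4760.0 * 1.1/100 = 52.4 kg/ha/yr

52.4


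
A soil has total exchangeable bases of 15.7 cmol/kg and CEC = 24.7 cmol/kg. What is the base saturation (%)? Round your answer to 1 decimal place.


Step 1: BS = 100 * (sum of bases) / CEC
Step 2: BS = 100 * 15.7 / 24.7
Step 3: BS = 63.6%

63.6


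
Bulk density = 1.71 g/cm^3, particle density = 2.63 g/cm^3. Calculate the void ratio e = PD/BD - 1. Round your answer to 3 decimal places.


Step 1: e = PD / BD - 1
Step 2: e = 2.63 / 1.71 - 1
Step 3: e = 1.53801 - 1
Step 4: e = 0.538

0.538


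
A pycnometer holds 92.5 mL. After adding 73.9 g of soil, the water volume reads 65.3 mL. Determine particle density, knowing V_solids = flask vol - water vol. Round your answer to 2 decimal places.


Step 1: Volume of solids = flask volume - water volume with soil
Step 2: V_solids = 92.5 - 65.3 = 27.2 mL
Step 3: Particle density = mass / V_solids = 73.9 / 27.2 = 2.72 g/cm^3

2.72


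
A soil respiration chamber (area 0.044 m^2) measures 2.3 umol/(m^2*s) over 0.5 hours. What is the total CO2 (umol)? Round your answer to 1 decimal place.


Step 1: Convert time to seconds: 0.5 hr * 3600 = 1800.0 s
Step 2: Total = flux * area * time_s
Step 3: Total = 2.3 * 0.044 * 1800.0
Step 4: Total = 182.2 umol

182.2


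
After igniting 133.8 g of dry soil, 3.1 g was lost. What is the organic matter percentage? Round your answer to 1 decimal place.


Step 1: OM% = 100 * LOI / sample mass
Step 2: OM = 100 * 3.1 / 133.8
Step 3: OM = 2.3%

2.3


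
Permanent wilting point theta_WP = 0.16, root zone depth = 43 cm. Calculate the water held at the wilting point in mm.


Step 1: Water (mm) = theta_WP * depth * 10
Step 2: Water = 0.16 * 43 * 10
Step 3: Water = 68.8 mm

68.8


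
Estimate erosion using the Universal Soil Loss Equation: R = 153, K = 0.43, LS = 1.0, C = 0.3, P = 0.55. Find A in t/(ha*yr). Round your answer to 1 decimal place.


Step 1: A = R * K * LS * C * P
Step 2: R * K = 153 * 0.43 = 65.79
Step 3: (R*K) * LS = 65.79 * 1.0 = 65.79
Step 4: * C * P = 65.79 * 0.3 * 0.55 = 10.9
Step 5: A = 10.9 t/(ha*yr)

10.9


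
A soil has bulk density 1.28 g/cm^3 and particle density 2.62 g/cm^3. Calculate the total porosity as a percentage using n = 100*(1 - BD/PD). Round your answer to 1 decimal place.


Step 1: Formula: n = 100 * (1 - BD / PD)
Step 2: n = 100 * (1 - 1.28 / 2.62)
Step 3: n = 100 * (1 - 0.48855)
Step 4: n = 51.1%

51.1


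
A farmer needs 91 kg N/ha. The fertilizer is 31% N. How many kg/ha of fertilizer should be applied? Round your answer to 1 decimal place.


Step 1: Fertilizer rate = target N / (N content / 100)
Step 2: Rate = 91 / (31 / 100)
Step 3: Rate = 91 / 0.31
Step 4: Rate = 293.5 kg/ha

293.5


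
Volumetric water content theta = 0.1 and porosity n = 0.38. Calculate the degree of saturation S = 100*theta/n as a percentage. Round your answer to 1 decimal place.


Step 1: S = 100 * theta_v / n
Step 2: S = 100 * 0.1 / 0.38
Step 3: S = 26.3%

26.3


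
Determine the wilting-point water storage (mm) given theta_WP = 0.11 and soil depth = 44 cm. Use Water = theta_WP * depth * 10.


Step 1: Water (mm) = theta_WP * depth * 10
Step 2: Water = 0.11 * 44 * 10
Step 3: Water = 48.4 mm

48.4


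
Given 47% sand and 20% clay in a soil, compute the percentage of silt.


Step 1: sand + silt + clay = 100%
Step 2: silt = 100 - sand - clay
Step 3: silt = 100 - 47 - 20
Step 4: silt = 33%

33


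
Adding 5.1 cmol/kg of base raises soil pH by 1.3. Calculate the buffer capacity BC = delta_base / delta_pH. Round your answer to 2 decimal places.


Step 1: BC = change in base / change in pH
Step 2: BC = 5.1 / 1.3
Step 3: BC = 3.92 cmol/(kg*pH unit)

3.92


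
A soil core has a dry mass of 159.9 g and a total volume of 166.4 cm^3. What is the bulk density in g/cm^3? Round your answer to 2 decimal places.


Step 1: Identify the formula: BD = dry mass / volume
Step 2: Substitute values: BD = 159.9 / 166.4
Step 3: BD = 0.96 g/cm^3

0.96


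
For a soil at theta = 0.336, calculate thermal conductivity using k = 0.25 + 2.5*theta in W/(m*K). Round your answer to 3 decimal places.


Step 1: k = 0.25 + 2.5 * theta
Step 2: k = 0.25 + 2.5 * 0.336
Step 3: k = 0.25 + 0.84
Step 4: k = 1.09 W/(m*K)

1.09


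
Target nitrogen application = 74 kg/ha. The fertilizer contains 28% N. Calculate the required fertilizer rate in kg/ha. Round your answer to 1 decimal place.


Step 1: Fertilizer rate = target N / (N content / 100)
Step 2: Rate = 74 / (28 / 100)
Step 3: Rate = 74 / 0.28
Step 4: Rate = 264.3 kg/ha

264.3


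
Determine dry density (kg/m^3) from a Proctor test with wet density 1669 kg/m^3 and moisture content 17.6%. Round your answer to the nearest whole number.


Step 1: Dry density = wet density / (1 + w/100)
Step 2: Dry density = 1669 / (1 + 17.6/100)
Step 3: Dry density = 1669 / 1.176
Step 4: Dry density = 1419 kg/m^3

1419


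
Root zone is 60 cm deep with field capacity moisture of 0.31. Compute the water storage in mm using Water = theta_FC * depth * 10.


Step 1: Water (mm) = theta_FC * depth (cm) * 10
Step 2: Water = 0.31 * 60 * 10
Step 3: Water = 186.0 mm

186.0


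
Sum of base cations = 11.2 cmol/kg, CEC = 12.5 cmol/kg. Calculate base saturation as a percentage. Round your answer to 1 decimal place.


Step 1: BS = 100 * (sum of bases) / CEC
Step 2: BS = 100 * 11.2 / 12.5
Step 3: BS = 89.6%

89.6


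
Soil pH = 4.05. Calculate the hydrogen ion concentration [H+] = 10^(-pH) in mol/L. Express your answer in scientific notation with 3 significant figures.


Step 1: [H+] = 10^(-pH)
Step 2: [H+] = 10^(-4.05)
Step 3: [H+] = 8.91e-05 mol/L

8.91e-05


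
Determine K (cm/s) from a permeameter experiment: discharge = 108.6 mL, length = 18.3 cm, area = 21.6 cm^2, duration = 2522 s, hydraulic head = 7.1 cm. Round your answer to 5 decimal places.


Step 1: K = Q * L / (A * t * h)
Step 2: Numerator = 108.6 * 18.3 = 1987.38
Step 3: Denominator = 21.6 * 2522 * 7.1 = 386773.92
Step 4: K = 1987.38 / 386773.92 = 0.00514 cm/s

0.00514


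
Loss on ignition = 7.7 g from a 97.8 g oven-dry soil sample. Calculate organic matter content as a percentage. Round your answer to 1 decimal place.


Step 1: OM% = 100 * LOI / sample mass
Step 2: OM = 100 * 7.7 / 97.8
Step 3: OM = 7.9%

7.9


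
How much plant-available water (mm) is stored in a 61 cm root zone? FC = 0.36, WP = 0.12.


Step 1: Available water = (FC - WP) * depth * 10
Step 2: AW = (0.36 - 0.12) * 61 * 10
Step 3: AW = 0.24 * 61 * 10
Step 4: AW = 146.4 mm

146.4


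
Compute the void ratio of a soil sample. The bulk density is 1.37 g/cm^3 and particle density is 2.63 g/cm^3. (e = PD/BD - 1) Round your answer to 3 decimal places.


Step 1: e = PD / BD - 1
Step 2: e = 2.63 / 1.37 - 1
Step 3: e = 1.91971 - 1
Step 4: e = 0.92

0.92


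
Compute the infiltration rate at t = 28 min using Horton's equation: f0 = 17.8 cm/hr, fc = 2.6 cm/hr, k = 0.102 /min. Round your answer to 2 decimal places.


Step 1: f = fc + (f0 - fc) * exp(-k * t)
Step 2: exp(-0.102 * 28) = 0.057498
Step 3: f = 2.6 + (17.8 - 2.6) * 0.057498
Step 4: f = 2.6 + 15.2 * 0.057498
Step 5: f = 3.47 cm/hr

3.47


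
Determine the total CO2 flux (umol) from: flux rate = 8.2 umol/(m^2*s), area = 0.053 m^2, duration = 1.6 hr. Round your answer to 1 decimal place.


Step 1: Convert time to seconds: 1.6 hr * 3600 = 5760.0 s
Step 2: Total = flux * area * time_s
Step 3: Total = 8.2 * 0.053 * 5760.0
Step 4: Total = 2503.3 umol

2503.3


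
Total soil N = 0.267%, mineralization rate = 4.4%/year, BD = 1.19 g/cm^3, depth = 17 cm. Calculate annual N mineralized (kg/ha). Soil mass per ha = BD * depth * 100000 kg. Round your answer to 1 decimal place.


Step 1: Soil mass per ha = BD * depth * 100000 = 1.19 * 17 * 100000 = 2023000 kg
Step 2: Total N pool = soil mass * N%/100 = 2023000 * 0.267/100 = 5401.41 kg/ha
Step 3: N mineralized = N pool * rate%/100 = 5401.41 * 4.4/100 = 237.7 kg/ha/yr

237.7


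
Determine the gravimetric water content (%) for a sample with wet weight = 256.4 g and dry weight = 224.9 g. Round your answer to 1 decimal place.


Step 1: Water mass = wet - dry = 256.4 - 224.9 = 31.5 g
Step 2: w = 100 * water mass / dry mass
Step 3: w = 100 * 31.5 / 224.9 = 14.0%

14.0


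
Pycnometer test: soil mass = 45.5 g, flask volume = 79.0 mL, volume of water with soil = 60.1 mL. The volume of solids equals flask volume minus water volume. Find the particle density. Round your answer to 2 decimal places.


Step 1: Volume of solids = flask volume - water volume with soil
Step 2: V_solids = 79.0 - 60.1 = 18.9 mL
Step 3: Particle density = mass / V_solids = 45.5 / 18.9 = 2.41 g/cm^3

2.41


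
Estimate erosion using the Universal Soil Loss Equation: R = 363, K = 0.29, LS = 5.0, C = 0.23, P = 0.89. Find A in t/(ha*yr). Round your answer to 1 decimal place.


Step 1: A = R * K * LS * C * P
Step 2: R * K = 363 * 0.29 = 105.27
Step 3: (R*K) * LS = 105.27 * 5.0 = 526.35
Step 4: * C * P = 526.35 * 0.23 * 0.89 = 107.7
Step 5: A = 107.7 t/(ha*yr)

107.7


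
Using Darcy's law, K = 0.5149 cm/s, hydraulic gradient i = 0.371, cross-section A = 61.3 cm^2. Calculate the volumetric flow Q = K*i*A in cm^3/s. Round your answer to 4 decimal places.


Step 1: Apply Darcy's law: Q = K * i * A
Step 2: Q = 0.5149 * 0.371 * 61.3
Step 3: Q = 11.71 cm^3/s

11.71


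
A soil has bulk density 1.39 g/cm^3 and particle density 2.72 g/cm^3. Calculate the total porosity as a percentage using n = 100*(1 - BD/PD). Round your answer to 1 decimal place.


Step 1: Formula: n = 100 * (1 - BD / PD)
Step 2: n = 100 * (1 - 1.39 / 2.72)
Step 3: n = 100 * (1 - 0.51103)
Step 4: n = 48.9%

48.9


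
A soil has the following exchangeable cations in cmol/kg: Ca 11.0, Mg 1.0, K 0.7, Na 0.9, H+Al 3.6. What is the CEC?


Step 1: CEC = Ca + Mg + K + Na + (H+Al)
Step 2: CEC = 11.0 + 1.0 + 0.7 + 0.9 + 3.6
Step 3: CEC = 17.2 cmol/kg

17.2


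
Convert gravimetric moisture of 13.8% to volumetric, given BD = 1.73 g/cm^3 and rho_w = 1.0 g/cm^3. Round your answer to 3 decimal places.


Step 1: theta = (w / 100) * BD / rho_w
Step 2: theta = (13.8 / 100) * 1.73 / 1.0
Step 3: theta = 0.138 * 1.73
Step 4: theta = 0.239

0.239


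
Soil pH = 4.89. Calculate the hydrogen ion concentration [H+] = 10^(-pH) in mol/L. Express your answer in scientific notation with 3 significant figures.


Step 1: [H+] = 10^(-pH)
Step 2: [H+] = 10^(-4.89)
Step 3: [H+] = 1.29e-05 mol/L

1.29e-05


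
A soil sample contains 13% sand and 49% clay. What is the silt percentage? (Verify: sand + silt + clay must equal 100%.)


Step 1: sand + silt + clay = 100%
Step 2: silt = 100 - sand - clay
Step 3: silt = 100 - 13 - 49
Step 4: silt = 38%

38


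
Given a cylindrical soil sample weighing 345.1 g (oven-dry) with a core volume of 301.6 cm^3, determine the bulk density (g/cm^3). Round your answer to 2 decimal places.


Step 1: Identify the formula: BD = dry mass / volume
Step 2: Substitute values: BD = 345.1 / 301.6
Step 3: BD = 1.14 g/cm^3

1.14


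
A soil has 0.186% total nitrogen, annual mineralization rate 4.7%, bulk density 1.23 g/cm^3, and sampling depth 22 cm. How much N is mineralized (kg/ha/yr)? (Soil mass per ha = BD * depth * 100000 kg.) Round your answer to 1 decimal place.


Step 1: Soil mass per ha = BD * depth * 100000 = 1.23 * 22 * 100000 = 2706000 kg
Step 2: Total N pool = soil mass * N%/100 = 2706000 * 0.186/100 = 5033.16 kg/ha
Step 3: N mineralized = N pool * rate%/100 = 5033.16 * 4.7/100 = 236.6 kg/ha/yr

236.6


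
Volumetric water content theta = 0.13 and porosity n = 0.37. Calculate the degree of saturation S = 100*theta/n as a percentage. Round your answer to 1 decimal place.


Step 1: S = 100 * theta_v / n
Step 2: S = 100 * 0.13 / 0.37
Step 3: S = 35.1%

35.1


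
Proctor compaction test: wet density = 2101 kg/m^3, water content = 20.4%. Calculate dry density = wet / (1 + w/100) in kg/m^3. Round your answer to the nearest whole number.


Step 1: Dry density = wet density / (1 + w/100)
Step 2: Dry density = 2101 / (1 + 20.4/100)
Step 3: Dry density = 2101 / 1.204
Step 4: Dry density = 1745 kg/m^3

1745


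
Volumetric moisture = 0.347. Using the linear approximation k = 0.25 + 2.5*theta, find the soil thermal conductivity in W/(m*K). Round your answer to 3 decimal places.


Step 1: k = 0.25 + 2.5 * theta
Step 2: k = 0.25 + 2.5 * 0.347
Step 3: k = 0.25 + 0.868
Step 4: k = 1.118 W/(m*K)

1.118


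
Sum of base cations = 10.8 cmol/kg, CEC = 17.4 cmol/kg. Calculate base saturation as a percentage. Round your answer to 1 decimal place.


Step 1: BS = 100 * (sum of bases) / CEC
Step 2: BS = 100 * 10.8 / 17.4
Step 3: BS = 62.1%

62.1


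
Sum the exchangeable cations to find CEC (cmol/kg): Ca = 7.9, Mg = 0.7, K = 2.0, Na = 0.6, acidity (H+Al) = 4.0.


Step 1: CEC = Ca + Mg + K + Na + (H+Al)
Step 2: CEC = 7.9 + 0.7 + 2.0 + 0.6 + 4.0
Step 3: CEC = 15.2 cmol/kg

15.2


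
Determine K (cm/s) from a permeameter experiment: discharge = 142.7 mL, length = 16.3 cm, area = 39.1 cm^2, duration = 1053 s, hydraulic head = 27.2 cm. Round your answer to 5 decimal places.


Step 1: K = Q * L / (A * t * h)
Step 2: Numerator = 142.7 * 16.3 = 2326.01
Step 3: Denominator = 39.1 * 1053 * 27.2 = 1119886.56
Step 4: K = 2326.01 / 1119886.56 = 0.00208 cm/s

0.00208


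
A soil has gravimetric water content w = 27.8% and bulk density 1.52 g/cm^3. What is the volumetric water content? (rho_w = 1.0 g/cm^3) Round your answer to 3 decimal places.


Step 1: theta = (w / 100) * BD / rho_w
Step 2: theta = (27.8 / 100) * 1.52 / 1.0
Step 3: theta = 0.278 * 1.52
Step 4: theta = 0.423

0.423


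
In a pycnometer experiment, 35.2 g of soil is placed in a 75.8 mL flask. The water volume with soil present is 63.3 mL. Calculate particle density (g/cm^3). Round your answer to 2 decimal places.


Step 1: Volume of solids = flask volume - water volume with soil
Step 2: V_solids = 75.8 - 63.3 = 12.5 mL
Step 3: Particle density = mass / V_solids = 35.2 / 12.5 = 2.82 g/cm^3

2.82


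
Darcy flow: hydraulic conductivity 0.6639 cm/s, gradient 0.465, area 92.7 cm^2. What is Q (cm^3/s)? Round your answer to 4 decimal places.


Step 1: Apply Darcy's law: Q = K * i * A
Step 2: Q = 0.6639 * 0.465 * 92.7
Step 3: Q = 28.6177 cm^3/s

28.6177


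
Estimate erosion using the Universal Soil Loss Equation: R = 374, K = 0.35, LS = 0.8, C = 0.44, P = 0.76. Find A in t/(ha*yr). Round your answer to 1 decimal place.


Step 1: A = R * K * LS * C * P
Step 2: R * K = 374 * 0.35 = 130.9
Step 3: (R*K) * LS = 130.9 * 0.8 = 104.72
Step 4: * C * P = 104.72 * 0.44 * 0.76 = 35.0
Step 5: A = 35.0 t/(ha*yr)

35.0


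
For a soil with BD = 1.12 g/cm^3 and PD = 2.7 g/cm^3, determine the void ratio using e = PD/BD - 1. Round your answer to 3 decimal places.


Step 1: e = PD / BD - 1
Step 2: e = 2.7 / 1.12 - 1
Step 3: e = 2.41071 - 1
Step 4: e = 1.411

1.411


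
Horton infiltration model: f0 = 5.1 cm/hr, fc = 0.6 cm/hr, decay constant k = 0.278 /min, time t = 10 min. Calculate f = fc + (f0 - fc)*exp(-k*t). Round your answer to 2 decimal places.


Step 1: f = fc + (f0 - fc) * exp(-k * t)
Step 2: exp(-0.278 * 10) = 0.062039
Step 3: f = 0.6 + (5.1 - 0.6) * 0.062039
Step 4: f = 0.6 + 4.5 * 0.062039
Step 5: f = 0.88 cm/hr

0.88


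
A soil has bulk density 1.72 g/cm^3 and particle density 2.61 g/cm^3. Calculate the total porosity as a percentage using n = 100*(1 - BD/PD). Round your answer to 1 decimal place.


Step 1: Formula: n = 100 * (1 - BD / PD)
Step 2: n = 100 * (1 - 1.72 / 2.61)
Step 3: n = 100 * (1 - 0.659)
Step 4: n = 34.1%

34.1


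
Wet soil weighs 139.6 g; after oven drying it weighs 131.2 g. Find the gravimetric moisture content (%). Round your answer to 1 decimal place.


Step 1: Water mass = wet - dry = 139.6 - 131.2 = 8.4 g
Step 2: w = 100 * water mass / dry mass
Step 3: w = 100 * 8.4 / 131.2 = 6.4%

6.4


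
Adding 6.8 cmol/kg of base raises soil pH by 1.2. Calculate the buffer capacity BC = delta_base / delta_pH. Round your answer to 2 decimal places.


Step 1: BC = change in base / change in pH
Step 2: BC = 6.8 / 1.2
Step 3: BC = 5.67 cmol/(kg*pH unit)

5.67


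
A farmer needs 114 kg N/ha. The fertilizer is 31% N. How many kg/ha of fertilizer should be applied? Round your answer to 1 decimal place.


Step 1: Fertilizer rate = target N / (N content / 100)
Step 2: Rate = 114 / (31 / 100)
Step 3: Rate = 114 / 0.31
Step 4: Rate = 367.7 kg/ha

367.7


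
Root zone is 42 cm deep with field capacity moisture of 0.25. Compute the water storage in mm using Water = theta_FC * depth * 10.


Step 1: Water (mm) = theta_FC * depth (cm) * 10
Step 2: Water = 0.25 * 42 * 10
Step 3: Water = 105.0 mm

105.0


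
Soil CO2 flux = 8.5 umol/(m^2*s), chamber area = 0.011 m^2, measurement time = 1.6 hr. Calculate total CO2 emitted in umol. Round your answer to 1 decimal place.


Step 1: Convert time to seconds: 1.6 hr * 3600 = 5760.0 s
Step 2: Total = flux * area * time_s
Step 3: Total = 8.5 * 0.011 * 5760.0
Step 4: Total = 538.6 umol

538.6


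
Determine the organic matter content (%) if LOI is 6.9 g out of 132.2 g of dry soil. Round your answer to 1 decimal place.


Step 1: OM% = 100 * LOI / sample mass
Step 2: OM = 100 * 6.9 / 132.2
Step 3: OM = 5.2%

5.2


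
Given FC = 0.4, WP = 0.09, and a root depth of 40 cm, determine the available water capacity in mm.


Step 1: Available water = (FC - WP) * depth * 10
Step 2: AW = (0.4 - 0.09) * 40 * 10
Step 3: AW = 0.31 * 40 * 10
Step 4: AW = 124.0 mm

124.0


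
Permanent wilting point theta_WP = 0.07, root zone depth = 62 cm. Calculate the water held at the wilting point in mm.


Step 1: Water (mm) = theta_WP * depth * 10
Step 2: Water = 0.07 * 62 * 10
Step 3: Water = 43.4 mm

43.4


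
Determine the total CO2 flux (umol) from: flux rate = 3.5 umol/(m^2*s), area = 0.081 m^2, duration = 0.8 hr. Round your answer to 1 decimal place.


Step 1: Convert time to seconds: 0.8 hr * 3600 = 2880.0 s
Step 2: Total = flux * area * time_s
Step 3: Total = 3.5 * 0.081 * 2880.0
Step 4: Total = 816.5 umol

816.5


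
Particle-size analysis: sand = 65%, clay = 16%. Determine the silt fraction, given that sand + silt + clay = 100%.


Step 1: sand + silt + clay = 100%
Step 2: silt = 100 - sand - clay
Step 3: silt = 100 - 65 - 16
Step 4: silt = 19%

19


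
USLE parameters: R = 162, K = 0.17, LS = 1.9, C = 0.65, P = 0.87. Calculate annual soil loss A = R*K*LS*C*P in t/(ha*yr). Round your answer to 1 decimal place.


Step 1: A = R * K * LS * C * P
Step 2: R * K = 162 * 0.17 = 27.54
Step 3: (R*K) * LS = 27.54 * 1.9 = 52.326
Step 4: * C * P = 52.326 * 0.65 * 0.87 = 29.6
Step 5: A = 29.6 t/(ha*yr)

29.6


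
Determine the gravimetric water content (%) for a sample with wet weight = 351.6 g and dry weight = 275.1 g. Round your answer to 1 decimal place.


Step 1: Water mass = wet - dry = 351.6 - 275.1 = 76.5 g
Step 2: w = 100 * water mass / dry mass
Step 3: w = 100 * 76.5 / 275.1 = 27.8%

27.8


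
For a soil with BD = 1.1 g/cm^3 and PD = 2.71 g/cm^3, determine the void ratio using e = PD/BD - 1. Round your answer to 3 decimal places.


Step 1: e = PD / BD - 1
Step 2: e = 2.71 / 1.1 - 1
Step 3: e = 2.46364 - 1
Step 4: e = 1.464

1.464


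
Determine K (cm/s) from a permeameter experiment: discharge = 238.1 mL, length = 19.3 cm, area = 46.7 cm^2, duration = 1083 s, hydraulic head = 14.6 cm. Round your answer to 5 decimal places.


Step 1: K = Q * L / (A * t * h)
Step 2: Numerator = 238.1 * 19.3 = 4595.33
Step 3: Denominator = 46.7 * 1083 * 14.6 = 738411.06
Step 4: K = 4595.33 / 738411.06 = 0.00622 cm/s

0.00622


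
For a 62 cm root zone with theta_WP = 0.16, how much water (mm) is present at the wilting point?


Step 1: Water (mm) = theta_WP * depth * 10
Step 2: Water = 0.16 * 62 * 10
Step 3: Water = 99.2 mm

99.2
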